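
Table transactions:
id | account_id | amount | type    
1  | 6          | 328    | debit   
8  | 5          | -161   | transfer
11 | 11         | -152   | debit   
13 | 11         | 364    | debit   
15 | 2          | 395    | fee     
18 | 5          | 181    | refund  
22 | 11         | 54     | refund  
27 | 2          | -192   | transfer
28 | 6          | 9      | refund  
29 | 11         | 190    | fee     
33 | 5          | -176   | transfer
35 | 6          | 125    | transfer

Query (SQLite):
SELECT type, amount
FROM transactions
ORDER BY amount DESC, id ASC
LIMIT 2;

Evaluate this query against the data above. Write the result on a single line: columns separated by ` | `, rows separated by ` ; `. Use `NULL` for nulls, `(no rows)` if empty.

fee | 395 ; debit | 364

Sort by amount desc, tiebreak id asc: (395, id=15), (364, id=13), (328, id=1), (190, id=29), (181, id=18) …. Take first 2.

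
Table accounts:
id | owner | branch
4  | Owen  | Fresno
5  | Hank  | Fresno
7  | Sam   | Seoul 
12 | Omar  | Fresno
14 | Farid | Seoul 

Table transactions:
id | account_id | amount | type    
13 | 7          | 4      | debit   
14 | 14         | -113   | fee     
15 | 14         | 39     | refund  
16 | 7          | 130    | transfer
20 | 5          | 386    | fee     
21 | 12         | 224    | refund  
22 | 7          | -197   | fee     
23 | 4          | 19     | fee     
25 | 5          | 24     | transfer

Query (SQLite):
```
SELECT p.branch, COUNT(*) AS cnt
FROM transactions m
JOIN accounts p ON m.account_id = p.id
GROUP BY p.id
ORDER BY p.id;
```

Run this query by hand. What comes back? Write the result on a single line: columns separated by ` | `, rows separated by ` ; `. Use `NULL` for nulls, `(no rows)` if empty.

Join each transactions row to its accounts via account_id.
Group joined rows by accounts.id; compute COUNT(*) per group.
  4: ids {23} → COUNT(*)=1
  5: ids {20, 25} → COUNT(*)=2
  7: ids {13, 16, 22} → COUNT(*)=3
  12: ids {21} → COUNT(*)=1
  14: ids {14, 15} → COUNT(*)=2

Fresno | 1 ; Fresno | 2 ; Seoul | 3 ; Fresno | 1 ; Seoul | 2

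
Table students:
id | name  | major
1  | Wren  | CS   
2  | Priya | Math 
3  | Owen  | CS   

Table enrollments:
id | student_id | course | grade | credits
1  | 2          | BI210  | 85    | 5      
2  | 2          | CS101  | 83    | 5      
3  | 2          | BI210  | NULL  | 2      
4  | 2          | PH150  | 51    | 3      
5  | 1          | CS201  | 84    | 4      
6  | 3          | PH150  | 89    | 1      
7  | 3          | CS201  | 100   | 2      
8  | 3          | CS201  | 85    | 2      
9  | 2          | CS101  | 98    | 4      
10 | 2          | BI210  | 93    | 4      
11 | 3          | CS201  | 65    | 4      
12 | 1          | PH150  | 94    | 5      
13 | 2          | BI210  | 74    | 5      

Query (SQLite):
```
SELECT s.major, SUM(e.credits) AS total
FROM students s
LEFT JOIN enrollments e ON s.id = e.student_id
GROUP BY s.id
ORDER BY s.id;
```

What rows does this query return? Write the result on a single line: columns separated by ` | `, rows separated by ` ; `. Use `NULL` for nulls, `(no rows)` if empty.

CS | 9 ; Math | 28 ; CS | 9

LEFT JOIN keeps every students row; unmatched ones get NULL for enrollments columns.
Group by students.id and compute SUM(e.credits). SUM over an all-NULL group is NULL.
  1: ids {5, 12} → SUM(e.credits)=9
  2: ids {1, 2, 3, 4, 9, 10, 13} → SUM(e.credits)=28
  3: ids {6, 7, 8, 11} → SUM(e.credits)=9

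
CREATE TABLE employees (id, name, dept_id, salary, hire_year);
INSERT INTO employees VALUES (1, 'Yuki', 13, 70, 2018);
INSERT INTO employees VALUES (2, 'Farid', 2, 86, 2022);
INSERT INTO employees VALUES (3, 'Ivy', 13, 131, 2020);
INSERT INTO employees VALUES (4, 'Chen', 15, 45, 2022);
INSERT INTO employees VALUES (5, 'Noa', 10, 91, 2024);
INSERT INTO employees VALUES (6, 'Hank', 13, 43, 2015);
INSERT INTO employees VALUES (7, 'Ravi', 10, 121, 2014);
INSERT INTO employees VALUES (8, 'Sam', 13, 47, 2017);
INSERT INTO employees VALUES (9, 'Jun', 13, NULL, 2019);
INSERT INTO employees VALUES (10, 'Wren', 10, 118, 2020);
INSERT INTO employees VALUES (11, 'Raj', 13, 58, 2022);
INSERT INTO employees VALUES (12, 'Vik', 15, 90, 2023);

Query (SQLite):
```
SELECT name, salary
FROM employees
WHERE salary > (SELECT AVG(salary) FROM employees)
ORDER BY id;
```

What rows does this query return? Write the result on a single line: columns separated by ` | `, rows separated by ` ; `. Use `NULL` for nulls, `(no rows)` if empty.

Scalar subquery: AVG(salary) over all employees rows = 81.818182 (≈; comparison uses full precision).
Keep rows where salary > that value.

Farid | 86 ; Ivy | 131 ; Noa | 91 ; Ravi | 121 ; Wren | 118 ; Vik | 90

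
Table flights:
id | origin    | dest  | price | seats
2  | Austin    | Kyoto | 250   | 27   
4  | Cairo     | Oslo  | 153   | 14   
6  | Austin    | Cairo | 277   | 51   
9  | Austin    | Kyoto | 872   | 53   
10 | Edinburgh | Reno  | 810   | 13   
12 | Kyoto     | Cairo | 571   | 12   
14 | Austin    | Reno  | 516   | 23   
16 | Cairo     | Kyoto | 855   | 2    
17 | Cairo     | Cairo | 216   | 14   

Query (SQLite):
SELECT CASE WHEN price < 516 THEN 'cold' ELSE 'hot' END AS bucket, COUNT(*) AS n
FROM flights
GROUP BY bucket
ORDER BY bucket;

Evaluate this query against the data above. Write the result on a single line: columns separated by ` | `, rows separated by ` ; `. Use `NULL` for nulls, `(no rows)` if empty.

cold | 4 ; hot | 5

Bucket rows by price < 516 → 'cold' else 'hot'; count each bucket.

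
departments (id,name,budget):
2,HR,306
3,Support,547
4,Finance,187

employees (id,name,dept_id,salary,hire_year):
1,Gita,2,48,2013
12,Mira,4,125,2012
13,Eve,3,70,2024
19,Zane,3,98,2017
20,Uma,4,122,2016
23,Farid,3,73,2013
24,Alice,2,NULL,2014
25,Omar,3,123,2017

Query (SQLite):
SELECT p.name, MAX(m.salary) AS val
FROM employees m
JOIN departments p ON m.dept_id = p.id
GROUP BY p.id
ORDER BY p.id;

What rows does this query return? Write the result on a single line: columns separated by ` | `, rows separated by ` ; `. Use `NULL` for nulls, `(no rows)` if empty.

HR | 48 ; Support | 123 ; Finance | 125

Join each employees row to its departments via dept_id.
Group joined rows by departments.id; compute MAX(m.salary) per group.
  2: ids {1, 24} → MAX(m.salary)=48
  3: ids {13, 19, 23, 25} → MAX(m.salary)=123
  4: ids {12, 20} → MAX(m.salary)=125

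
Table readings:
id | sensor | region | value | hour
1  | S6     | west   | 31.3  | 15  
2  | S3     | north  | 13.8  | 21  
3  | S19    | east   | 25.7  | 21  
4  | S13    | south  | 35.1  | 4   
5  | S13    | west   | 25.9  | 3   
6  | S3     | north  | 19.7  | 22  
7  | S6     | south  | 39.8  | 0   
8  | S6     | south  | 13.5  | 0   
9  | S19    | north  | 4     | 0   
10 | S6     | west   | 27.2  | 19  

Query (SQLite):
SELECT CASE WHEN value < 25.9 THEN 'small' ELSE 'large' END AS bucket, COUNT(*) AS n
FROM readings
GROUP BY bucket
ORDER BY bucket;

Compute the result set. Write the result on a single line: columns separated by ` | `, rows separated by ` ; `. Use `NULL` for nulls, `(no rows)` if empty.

large | 5 ; small | 5

Bucket rows by value < 25.9 → 'small' else 'large'; count each bucket.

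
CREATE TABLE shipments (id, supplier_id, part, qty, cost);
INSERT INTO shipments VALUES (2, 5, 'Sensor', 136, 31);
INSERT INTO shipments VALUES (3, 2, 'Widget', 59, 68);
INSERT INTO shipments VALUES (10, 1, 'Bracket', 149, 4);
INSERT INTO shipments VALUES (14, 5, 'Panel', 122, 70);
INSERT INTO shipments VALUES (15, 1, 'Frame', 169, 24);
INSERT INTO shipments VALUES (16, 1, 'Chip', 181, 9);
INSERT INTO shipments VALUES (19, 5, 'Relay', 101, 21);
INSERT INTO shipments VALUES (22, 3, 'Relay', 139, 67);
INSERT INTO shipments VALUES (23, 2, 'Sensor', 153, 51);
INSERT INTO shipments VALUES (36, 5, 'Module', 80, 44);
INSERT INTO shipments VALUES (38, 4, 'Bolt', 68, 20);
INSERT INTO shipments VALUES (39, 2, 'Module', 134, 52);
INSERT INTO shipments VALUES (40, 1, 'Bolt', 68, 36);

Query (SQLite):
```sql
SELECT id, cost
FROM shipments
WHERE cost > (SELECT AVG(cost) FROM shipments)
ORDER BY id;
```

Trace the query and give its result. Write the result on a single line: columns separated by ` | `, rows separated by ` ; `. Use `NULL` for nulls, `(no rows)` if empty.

Scalar subquery: AVG(cost) over all shipments rows = 38.230769 (≈; comparison uses full precision).
Keep rows where cost > that value.

3 | 68 ; 14 | 70 ; 22 | 67 ; 23 | 51 ; 36 | 44 ; 39 | 52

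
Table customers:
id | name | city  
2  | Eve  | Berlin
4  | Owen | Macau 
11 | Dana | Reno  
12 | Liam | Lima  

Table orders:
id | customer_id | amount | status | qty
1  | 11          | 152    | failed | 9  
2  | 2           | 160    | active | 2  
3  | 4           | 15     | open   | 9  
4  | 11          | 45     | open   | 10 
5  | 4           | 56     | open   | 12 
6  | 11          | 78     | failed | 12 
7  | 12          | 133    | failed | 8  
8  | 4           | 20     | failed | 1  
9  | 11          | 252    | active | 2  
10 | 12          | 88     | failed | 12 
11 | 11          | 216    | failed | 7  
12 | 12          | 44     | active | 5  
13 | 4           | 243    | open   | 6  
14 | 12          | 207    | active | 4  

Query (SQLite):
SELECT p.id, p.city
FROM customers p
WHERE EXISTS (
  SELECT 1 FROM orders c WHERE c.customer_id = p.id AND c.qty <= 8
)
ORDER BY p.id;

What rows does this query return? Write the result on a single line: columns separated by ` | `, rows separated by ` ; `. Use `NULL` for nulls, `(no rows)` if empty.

For each customers row, check whether any orders with matching customer_id has qty <= 8.
Keep rows where that is true.

2 | Berlin ; 4 | Macau ; 11 | Reno ; 12 | Lima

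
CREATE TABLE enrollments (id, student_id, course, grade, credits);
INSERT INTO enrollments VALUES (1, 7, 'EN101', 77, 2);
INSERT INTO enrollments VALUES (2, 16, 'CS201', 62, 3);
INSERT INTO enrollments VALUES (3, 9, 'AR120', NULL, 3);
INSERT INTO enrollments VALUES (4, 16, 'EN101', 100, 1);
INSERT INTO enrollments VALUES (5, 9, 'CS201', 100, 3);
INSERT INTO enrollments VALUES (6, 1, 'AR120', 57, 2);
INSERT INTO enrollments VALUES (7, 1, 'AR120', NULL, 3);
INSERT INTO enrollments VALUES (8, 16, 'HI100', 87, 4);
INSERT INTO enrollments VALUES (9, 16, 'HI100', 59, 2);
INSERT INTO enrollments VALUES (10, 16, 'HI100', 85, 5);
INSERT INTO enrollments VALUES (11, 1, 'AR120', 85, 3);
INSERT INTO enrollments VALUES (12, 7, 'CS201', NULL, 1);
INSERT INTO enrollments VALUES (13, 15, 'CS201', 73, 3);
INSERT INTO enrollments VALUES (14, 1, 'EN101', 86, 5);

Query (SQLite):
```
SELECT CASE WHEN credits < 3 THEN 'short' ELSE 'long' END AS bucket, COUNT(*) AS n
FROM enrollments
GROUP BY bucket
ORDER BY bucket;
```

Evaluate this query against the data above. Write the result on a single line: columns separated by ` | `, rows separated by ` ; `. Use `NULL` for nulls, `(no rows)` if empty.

long | 9 ; short | 5

Bucket rows by credits < 3 → 'short' else 'long'; count each bucket.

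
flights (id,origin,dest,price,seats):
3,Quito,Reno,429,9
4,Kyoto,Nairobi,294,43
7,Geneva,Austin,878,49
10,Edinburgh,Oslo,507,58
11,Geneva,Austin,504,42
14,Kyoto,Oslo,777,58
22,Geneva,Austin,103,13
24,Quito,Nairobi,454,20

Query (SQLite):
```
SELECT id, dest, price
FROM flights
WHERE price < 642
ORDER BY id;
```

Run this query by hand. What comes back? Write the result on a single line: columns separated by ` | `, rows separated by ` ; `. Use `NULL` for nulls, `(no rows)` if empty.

price < 642: ids {3, 4, 10, 11, 22, 24}

3 | Reno | 429 ; 4 | Nairobi | 294 ; 10 | Oslo | 507 ; 11 | Austin | 504 ; 22 | Austin | 103 ; 24 | Nairobi | 454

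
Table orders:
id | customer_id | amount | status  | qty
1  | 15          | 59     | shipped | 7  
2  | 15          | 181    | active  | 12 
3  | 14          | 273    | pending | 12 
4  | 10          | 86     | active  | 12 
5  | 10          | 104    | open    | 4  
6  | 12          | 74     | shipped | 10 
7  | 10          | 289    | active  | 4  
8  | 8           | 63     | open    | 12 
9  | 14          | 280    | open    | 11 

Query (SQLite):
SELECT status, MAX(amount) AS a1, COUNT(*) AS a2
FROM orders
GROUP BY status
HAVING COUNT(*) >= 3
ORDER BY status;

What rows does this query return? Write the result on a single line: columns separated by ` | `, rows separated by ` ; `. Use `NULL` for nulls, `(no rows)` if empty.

Group orders by status.
Per group compute: MAX(amount), COUNT(*).
HAVING: drop groups with fewer than 3 rows.
  active: ids {2, 4, 7} → MAX(amount)=289, COUNT(*)=3
  open: ids {5, 8, 9} → MAX(amount)=280, COUNT(*)=3
  pending: ids {3} → MAX(amount)=273, COUNT(*)=1
  shipped: ids {1, 6} → MAX(amount)=74, COUNT(*)=2

active | 289 | 3 ; open | 280 | 3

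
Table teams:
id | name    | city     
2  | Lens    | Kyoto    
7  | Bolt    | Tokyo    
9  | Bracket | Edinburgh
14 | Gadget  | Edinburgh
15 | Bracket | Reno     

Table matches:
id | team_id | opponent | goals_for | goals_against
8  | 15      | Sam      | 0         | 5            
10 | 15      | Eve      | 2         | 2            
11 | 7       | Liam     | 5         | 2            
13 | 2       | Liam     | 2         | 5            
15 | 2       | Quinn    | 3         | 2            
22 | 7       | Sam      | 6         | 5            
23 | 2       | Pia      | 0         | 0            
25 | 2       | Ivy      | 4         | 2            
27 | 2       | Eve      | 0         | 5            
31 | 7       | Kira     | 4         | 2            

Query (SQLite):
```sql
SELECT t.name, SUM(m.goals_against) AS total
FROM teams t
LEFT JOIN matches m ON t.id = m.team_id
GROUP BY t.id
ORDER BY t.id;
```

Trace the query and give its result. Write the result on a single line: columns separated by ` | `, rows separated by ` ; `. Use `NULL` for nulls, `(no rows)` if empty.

Lens | 14 ; Bolt | 9 ; Bracket | NULL ; Gadget | NULL ; Bracket | 7

LEFT JOIN keeps every teams row; unmatched ones get NULL for matches columns.
Group by teams.id and compute SUM(m.goals_against). SUM over an all-NULL group is NULL.
  2: ids {13, 15, 23, 25, 27} → SUM(m.goals_against)=14
  7: ids {11, 22, 31} → SUM(m.goals_against)=9
  9: ids {—} → SUM(m.goals_against)=NULL
  14: ids {—} → SUM(m.goals_against)=NULL
  15: ids {8, 10} → SUM(m.goals_against)=7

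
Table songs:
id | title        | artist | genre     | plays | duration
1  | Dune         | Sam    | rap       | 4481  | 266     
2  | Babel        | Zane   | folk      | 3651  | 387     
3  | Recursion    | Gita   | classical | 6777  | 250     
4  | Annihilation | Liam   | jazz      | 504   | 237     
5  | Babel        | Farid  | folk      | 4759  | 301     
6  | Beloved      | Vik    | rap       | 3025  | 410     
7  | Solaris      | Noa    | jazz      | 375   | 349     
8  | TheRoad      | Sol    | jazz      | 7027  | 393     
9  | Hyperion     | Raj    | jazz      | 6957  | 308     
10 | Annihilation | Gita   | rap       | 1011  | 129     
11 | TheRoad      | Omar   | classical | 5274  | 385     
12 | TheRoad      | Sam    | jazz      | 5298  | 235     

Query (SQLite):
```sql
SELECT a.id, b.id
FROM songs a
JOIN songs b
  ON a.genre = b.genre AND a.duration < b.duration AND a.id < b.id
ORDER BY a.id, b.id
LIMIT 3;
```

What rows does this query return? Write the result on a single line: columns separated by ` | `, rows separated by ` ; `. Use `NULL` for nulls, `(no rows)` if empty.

1 | 6 ; 3 | 11 ; 4 | 7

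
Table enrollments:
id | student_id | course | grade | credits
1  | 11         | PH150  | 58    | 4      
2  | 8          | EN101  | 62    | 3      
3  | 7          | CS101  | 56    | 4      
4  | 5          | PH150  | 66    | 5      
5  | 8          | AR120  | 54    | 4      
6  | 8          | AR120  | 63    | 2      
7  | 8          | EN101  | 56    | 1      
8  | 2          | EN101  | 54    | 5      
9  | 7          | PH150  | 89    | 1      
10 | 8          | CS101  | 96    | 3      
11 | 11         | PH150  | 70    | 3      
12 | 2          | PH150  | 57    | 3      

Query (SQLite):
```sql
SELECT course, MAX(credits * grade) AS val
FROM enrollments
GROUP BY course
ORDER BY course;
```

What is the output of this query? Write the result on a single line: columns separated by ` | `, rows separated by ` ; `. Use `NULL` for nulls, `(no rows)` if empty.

AR120 | 216 ; CS101 | 288 ; EN101 | 270 ; PH150 | 330

For each row compute credits * grade.
Group by course; take MAX of the expression per group.
  AR120: ids {5, 6} → MAX(credits * grade)=216
  CS101: ids {3, 10} → MAX(credits * grade)=288
  EN101: ids {2, 7, 8} → MAX(credits * grade)=270
  PH150: ids {1, 4, 9, 11, 12} → MAX(credits * grade)=330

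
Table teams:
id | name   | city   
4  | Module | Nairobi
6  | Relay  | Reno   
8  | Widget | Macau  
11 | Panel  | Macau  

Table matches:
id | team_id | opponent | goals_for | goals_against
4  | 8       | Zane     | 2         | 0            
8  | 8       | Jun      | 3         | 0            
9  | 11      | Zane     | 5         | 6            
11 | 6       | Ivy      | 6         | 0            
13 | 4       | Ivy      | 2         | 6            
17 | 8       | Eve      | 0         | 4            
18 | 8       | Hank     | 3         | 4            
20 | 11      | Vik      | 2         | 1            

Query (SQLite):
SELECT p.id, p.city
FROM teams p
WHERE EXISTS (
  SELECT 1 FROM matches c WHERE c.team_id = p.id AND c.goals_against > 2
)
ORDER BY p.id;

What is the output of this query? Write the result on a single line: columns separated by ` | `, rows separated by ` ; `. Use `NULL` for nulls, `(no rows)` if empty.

4 | Nairobi ; 8 | Macau ; 11 | Macau

For each teams row, check whether any matches with matching team_id has goals_against > 2.
Keep rows where that is true.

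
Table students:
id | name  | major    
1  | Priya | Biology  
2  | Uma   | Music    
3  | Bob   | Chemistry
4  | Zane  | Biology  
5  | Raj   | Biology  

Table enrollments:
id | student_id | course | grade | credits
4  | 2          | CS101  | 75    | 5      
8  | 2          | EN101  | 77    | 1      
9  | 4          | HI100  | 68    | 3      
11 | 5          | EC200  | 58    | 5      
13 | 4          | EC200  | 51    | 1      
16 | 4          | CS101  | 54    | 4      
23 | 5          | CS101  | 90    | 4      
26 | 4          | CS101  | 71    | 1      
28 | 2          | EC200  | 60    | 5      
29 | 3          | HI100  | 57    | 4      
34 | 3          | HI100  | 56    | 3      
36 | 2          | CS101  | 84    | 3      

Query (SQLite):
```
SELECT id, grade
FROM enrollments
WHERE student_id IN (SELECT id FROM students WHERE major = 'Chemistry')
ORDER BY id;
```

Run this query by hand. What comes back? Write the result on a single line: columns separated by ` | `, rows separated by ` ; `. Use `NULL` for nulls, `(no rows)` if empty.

29 | 57 ; 34 | 56

Inner query: students.id where major = 'Chemistry'.
Outer: keep enrollments rows whose student_id is in that set.
Inner query → {3}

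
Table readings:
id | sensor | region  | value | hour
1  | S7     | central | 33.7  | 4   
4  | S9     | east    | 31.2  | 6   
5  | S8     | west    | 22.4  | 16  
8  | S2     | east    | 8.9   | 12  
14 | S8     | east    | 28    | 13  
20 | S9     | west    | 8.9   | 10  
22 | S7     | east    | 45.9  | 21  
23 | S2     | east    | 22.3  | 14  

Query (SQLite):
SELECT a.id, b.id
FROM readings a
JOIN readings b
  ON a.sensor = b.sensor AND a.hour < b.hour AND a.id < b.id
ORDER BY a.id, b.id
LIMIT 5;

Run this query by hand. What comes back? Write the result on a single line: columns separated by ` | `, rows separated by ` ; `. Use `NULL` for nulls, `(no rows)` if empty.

Pairs (a,b) with same sensor, a.hour < b.hour, a.id < b.id.
sensor groups: S2:{8,23} S7:{1,22} S8:{5,14} S9:{4,20}
Ordered by (a.id, b.id); first 5.

1 | 22 ; 4 | 20 ; 8 | 23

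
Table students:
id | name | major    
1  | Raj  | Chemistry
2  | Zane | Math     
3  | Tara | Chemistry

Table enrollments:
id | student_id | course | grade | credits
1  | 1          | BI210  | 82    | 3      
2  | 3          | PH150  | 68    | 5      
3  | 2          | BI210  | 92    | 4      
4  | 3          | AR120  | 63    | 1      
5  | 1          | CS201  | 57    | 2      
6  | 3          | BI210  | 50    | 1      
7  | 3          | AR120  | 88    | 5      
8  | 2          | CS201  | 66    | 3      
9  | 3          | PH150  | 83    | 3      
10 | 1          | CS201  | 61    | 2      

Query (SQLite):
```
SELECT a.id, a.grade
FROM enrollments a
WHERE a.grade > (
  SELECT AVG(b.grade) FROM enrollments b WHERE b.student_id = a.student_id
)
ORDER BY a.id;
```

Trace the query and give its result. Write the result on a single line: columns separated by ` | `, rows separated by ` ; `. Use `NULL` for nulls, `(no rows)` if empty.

For each enrollments row a, compute AVG(grade) over rows sharing a.student_id.
Keep row a if a.grade > that per-group AVG.
  student_id=1: AVG(grade) = 66.666667
  student_id=2: AVG(grade) = 79.0
  student_id=3: AVG(grade) = 70.4

1 | 82 ; 3 | 92 ; 7 | 88 ; 9 | 83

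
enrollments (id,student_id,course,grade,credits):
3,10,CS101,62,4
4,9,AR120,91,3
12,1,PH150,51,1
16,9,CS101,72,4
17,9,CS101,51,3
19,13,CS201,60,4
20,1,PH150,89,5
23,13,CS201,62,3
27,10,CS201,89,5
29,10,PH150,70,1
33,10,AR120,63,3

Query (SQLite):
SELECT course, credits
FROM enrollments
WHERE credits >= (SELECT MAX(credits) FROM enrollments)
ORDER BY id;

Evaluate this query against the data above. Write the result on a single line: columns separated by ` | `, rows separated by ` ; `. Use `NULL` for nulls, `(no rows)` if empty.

PH150 | 5 ; CS201 | 5

Scalar subquery: MAX(credits) over all enrollments rows = 5.
Keep rows where credits >= that value.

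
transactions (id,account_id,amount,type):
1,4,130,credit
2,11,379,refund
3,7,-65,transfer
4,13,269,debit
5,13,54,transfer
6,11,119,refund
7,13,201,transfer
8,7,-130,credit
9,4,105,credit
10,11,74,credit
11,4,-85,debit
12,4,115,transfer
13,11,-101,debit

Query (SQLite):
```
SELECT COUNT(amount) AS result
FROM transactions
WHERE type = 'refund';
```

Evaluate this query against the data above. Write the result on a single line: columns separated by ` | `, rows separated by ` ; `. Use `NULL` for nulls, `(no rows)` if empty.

Rows where type='refund' → amount values: [379, 119].
COUNT(amount) counts non-NULL values → 2.

2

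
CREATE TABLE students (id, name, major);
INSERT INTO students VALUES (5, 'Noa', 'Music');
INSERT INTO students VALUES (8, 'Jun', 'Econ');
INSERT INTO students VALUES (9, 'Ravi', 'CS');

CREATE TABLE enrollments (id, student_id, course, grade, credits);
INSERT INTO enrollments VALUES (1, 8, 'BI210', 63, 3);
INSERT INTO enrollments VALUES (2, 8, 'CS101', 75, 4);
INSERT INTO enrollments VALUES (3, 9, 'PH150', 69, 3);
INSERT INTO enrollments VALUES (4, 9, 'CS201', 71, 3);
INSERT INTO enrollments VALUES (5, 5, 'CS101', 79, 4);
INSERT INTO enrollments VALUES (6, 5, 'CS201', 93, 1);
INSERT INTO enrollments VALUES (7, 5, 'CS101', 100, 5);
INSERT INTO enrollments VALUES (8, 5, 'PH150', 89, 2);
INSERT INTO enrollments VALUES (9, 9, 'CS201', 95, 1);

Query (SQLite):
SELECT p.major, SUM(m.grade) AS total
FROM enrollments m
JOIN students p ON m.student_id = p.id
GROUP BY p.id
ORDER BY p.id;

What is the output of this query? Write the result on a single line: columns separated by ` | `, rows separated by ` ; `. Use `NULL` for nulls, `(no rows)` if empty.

Music | 361 ; Econ | 138 ; CS | 235

Join each enrollments row to its students via student_id.
Group joined rows by students.id; compute SUM(m.grade) per group.
  5: ids {5, 6, 7, 8} → SUM(m.grade)=361
  8: ids {1, 2} → SUM(m.grade)=138
  9: ids {3, 4, 9} → SUM(m.grade)=235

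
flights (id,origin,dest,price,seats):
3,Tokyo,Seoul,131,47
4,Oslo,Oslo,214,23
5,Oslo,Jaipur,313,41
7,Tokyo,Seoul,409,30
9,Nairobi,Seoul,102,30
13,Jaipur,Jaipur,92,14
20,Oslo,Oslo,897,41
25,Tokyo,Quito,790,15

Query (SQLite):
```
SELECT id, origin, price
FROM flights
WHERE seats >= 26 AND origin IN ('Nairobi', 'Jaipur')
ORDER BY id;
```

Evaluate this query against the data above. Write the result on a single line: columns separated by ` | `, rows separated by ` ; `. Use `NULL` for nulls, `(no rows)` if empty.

9 | Nairobi | 102

seats >= 26: ids {3, 5, 7, 9, 20}
origin IN ('Nairobi', 'Jaipur'): ids {9, 13}
Combine with AND.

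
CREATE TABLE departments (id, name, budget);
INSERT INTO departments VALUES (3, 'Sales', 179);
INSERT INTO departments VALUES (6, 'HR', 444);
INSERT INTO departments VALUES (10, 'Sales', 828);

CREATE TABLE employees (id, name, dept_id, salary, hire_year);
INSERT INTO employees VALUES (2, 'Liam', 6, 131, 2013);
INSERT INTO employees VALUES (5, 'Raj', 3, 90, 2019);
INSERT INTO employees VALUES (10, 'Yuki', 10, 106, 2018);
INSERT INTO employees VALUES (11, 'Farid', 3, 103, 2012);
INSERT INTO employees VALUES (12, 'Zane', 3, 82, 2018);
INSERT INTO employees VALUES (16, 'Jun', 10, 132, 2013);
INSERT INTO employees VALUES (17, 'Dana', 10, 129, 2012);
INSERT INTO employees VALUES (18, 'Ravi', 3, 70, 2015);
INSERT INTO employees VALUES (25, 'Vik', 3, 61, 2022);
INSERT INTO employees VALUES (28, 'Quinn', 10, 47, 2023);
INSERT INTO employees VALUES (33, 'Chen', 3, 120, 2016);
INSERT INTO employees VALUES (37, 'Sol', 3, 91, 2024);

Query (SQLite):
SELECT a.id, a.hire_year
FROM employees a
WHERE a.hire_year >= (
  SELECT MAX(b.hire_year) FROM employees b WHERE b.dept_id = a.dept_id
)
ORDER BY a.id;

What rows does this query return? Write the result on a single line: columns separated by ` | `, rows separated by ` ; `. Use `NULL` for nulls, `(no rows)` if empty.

2 | 2013 ; 28 | 2023 ; 37 | 2024

For each employees row a, compute MAX(hire_year) over rows sharing a.dept_id.
Keep row a if a.hire_year >= that per-group MAX.
  dept_id=3: MAX(hire_year) = 2024
  dept_id=6: MAX(hire_year) = 2013
  dept_id=10: MAX(hire_year) = 2023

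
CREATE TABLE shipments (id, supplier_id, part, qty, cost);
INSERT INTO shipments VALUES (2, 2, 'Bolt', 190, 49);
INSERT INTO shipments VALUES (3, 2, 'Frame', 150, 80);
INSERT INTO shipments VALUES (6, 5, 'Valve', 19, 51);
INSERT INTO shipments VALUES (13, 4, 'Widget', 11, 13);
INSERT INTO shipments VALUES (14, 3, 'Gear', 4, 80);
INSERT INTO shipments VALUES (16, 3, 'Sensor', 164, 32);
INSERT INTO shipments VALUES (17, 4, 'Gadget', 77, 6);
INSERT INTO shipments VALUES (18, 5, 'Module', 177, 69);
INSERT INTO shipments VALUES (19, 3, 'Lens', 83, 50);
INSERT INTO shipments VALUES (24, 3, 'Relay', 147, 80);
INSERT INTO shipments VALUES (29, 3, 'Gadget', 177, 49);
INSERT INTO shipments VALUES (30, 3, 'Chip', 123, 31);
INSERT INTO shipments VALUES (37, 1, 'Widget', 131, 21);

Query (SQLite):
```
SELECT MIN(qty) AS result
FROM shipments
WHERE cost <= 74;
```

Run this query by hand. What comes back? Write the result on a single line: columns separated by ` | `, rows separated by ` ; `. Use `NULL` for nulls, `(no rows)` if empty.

11

Rows where cost <= 74 → qty values: [190, 19, 11, 164, 77, 177, 83, 177, 123, 131].
MIN of non-NULL values = 11.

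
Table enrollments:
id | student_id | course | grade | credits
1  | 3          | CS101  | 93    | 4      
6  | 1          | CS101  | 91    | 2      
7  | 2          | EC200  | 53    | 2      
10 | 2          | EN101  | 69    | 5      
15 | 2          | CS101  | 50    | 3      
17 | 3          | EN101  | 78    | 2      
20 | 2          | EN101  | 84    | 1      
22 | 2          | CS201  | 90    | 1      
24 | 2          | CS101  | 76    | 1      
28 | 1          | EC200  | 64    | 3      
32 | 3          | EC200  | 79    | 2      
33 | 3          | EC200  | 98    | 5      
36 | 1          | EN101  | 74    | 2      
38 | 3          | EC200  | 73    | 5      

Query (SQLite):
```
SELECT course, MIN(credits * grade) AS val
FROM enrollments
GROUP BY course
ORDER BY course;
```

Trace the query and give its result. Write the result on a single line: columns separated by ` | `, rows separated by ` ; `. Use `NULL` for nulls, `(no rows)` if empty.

CS101 | 76 ; CS201 | 90 ; EC200 | 106 ; EN101 | 84

For each row compute credits * grade.
Group by course; take MIN of the expression per group.
  CS101: ids {1, 6, 15, 24} → MIN(credits * grade)=76
  CS201: ids {22} → MIN(credits * grade)=90
  EC200: ids {7, 28, 32, 33, 38} → MIN(credits * grade)=106
  EN101: ids {10, 17, 20, 36} → MIN(credits * grade)=84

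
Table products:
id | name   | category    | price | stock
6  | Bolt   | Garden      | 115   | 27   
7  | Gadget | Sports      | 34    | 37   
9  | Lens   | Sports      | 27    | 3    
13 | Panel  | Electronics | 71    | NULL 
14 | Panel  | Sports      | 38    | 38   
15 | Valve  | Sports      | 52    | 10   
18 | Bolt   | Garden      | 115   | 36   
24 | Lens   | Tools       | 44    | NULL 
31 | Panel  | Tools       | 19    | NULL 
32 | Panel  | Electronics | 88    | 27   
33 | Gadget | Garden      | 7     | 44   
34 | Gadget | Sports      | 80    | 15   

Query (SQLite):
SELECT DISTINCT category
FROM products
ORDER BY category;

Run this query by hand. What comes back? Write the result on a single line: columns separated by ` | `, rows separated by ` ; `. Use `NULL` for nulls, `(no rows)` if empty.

Electronics ; Garden ; Sports ; Tools

Collect distinct category values from products.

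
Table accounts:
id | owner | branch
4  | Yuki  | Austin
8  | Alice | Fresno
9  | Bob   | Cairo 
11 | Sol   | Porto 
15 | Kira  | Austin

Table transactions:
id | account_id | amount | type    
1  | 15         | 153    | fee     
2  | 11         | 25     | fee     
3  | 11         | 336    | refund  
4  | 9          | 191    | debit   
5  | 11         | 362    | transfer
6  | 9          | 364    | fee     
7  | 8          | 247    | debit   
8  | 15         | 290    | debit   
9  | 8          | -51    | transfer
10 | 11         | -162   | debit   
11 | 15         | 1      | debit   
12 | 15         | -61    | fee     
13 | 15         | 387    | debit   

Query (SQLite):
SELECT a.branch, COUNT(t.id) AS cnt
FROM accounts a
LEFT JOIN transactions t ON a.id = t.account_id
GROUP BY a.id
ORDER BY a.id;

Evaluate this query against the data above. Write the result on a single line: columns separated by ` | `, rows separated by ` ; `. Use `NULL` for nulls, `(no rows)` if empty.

LEFT JOIN keeps every accounts row; unmatched ones get NULL for transactions columns.
Group by accounts.id and compute COUNT(t.id). COUNT(col) of an all-NULL group is 0.
  4: ids {—} → COUNT(t.id)=0
  8: ids {7, 9} → COUNT(t.id)=2
  9: ids {4, 6} → COUNT(t.id)=2
  11: ids {2, 3, 5, 10} → COUNT(t.id)=4
  15: ids {1, 8, 11, 12, 13} → COUNT(t.id)=5

Austin | 0 ; Fresno | 2 ; Cairo | 2 ; Porto | 4 ; Austin | 5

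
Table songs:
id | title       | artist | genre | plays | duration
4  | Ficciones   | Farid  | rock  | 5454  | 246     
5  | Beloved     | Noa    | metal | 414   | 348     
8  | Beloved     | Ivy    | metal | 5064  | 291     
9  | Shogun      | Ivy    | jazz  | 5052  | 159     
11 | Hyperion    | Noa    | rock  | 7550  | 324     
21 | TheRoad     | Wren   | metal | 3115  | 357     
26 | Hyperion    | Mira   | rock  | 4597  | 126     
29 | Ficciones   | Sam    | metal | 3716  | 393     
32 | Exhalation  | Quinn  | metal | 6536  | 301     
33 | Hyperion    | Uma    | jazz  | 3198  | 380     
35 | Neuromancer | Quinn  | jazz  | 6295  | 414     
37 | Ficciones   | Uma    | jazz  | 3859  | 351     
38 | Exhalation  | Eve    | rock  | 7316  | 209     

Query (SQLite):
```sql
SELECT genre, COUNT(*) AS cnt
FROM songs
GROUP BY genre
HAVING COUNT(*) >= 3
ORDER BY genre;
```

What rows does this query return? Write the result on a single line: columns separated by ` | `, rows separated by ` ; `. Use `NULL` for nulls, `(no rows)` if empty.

jazz | 4 ; metal | 5 ; rock | 4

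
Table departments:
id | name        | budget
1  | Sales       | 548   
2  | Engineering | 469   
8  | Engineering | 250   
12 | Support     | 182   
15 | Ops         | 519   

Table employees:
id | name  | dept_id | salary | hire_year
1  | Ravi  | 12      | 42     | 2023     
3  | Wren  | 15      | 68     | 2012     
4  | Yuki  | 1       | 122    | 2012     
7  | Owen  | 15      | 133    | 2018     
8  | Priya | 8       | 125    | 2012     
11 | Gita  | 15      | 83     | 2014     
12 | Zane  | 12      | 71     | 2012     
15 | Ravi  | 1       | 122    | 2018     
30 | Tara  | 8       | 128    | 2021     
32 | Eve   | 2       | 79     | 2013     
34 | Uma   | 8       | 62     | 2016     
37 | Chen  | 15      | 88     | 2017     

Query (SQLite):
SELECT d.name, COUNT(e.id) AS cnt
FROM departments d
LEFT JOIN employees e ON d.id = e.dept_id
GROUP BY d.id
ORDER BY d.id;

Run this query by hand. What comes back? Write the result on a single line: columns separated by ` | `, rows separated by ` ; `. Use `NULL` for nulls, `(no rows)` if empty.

LEFT JOIN keeps every departments row; unmatched ones get NULL for employees columns.
Group by departments.id and compute COUNT(e.id). COUNT(col) of an all-NULL group is 0.
  1: ids {4, 15} → COUNT(e.id)=2
  2: ids {32} → COUNT(e.id)=1
  8: ids {8, 30, 34} → COUNT(e.id)=3
  12: ids {1, 12} → COUNT(e.id)=2
  15: ids {3, 7, 11, 37} → COUNT(e.id)=4

Sales | 2 ; Engineering | 1 ; Engineering | 3 ; Support | 2 ; Ops | 4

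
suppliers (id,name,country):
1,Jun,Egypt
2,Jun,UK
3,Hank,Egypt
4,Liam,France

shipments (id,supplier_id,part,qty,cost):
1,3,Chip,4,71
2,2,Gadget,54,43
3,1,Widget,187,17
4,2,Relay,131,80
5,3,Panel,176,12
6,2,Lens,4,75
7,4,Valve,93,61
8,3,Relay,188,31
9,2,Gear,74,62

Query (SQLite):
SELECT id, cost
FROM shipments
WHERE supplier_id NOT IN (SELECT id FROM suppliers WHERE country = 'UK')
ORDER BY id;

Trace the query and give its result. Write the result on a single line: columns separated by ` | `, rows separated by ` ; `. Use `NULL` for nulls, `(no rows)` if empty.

Inner query: suppliers.id where country = 'UK'.
Outer: keep shipments rows whose supplier_id is not in that set.
Inner query → {2}

1 | 71 ; 3 | 17 ; 5 | 12 ; 7 | 61 ; 8 | 31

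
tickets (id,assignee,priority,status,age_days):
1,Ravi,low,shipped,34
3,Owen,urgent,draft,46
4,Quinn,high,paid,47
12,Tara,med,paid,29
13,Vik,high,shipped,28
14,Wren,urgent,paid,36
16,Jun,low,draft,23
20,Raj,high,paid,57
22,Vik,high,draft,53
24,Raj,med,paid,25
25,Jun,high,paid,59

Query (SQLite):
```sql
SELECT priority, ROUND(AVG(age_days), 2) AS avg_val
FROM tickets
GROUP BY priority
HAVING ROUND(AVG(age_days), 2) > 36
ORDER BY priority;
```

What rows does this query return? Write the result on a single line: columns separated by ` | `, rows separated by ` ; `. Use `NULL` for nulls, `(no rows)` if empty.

Partition tickets by priority; compute ROUND(AVG(age_days), 2) within each group.
HAVING: keep groups where ROUND(AVG(age_days), 2) > 36.
  high: ids {4, 13, 20, 22, 25} → ROUND(AVG(age_days), 2)=48.8
  low: ids {1, 16} → ROUND(AVG(age_days), 2)=28.5
  med: ids {12, 24} → ROUND(AVG(age_days), 2)=27
  urgent: ids {3, 14} → ROUND(AVG(age_days), 2)=41

high | 48.8 ; urgent | 41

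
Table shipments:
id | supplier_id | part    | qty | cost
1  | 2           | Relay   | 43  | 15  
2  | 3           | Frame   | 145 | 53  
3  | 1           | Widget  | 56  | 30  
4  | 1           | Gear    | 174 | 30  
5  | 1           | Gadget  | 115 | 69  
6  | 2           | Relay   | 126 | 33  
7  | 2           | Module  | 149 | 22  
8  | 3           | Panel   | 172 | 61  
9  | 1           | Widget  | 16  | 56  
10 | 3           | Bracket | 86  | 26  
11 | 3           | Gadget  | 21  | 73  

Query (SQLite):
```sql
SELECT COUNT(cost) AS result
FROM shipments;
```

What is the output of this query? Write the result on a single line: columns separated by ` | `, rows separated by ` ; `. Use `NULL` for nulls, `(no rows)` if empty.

All cost values: [15, 53, 30, 30, 69, 33, 22, 61, 56, 26, 73].
COUNT(cost) counts non-NULL values → 11.

11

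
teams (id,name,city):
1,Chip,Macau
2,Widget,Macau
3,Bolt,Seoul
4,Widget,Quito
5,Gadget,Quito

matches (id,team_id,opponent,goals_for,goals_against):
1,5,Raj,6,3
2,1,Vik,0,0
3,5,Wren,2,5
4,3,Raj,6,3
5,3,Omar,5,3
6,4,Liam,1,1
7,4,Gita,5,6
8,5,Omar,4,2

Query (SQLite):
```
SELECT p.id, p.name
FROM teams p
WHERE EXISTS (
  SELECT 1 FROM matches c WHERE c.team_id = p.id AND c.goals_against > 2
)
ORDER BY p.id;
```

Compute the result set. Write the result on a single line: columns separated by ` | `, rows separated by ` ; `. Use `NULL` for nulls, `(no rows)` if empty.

3 | Bolt ; 4 | Widget ; 5 | Gadget

For each teams row, check whether any matches with matching team_id has goals_against > 2.
Keep rows where that is true.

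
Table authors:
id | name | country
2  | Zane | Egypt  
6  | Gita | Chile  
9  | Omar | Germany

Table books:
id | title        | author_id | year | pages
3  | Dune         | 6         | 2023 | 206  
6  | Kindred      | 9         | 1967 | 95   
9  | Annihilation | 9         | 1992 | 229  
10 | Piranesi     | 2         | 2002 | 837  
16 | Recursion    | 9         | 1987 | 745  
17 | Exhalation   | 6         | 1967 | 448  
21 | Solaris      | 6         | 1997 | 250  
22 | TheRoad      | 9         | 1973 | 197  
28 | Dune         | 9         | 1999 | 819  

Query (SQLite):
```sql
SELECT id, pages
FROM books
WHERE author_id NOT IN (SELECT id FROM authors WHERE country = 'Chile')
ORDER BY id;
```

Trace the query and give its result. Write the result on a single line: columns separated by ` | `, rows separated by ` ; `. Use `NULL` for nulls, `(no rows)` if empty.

Inner query: authors.id where country = 'Chile'.
Outer: keep books rows whose author_id is not in that set.
Inner query → {6}

6 | 95 ; 9 | 229 ; 10 | 837 ; 16 | 745 ; 22 | 197 ; 28 | 819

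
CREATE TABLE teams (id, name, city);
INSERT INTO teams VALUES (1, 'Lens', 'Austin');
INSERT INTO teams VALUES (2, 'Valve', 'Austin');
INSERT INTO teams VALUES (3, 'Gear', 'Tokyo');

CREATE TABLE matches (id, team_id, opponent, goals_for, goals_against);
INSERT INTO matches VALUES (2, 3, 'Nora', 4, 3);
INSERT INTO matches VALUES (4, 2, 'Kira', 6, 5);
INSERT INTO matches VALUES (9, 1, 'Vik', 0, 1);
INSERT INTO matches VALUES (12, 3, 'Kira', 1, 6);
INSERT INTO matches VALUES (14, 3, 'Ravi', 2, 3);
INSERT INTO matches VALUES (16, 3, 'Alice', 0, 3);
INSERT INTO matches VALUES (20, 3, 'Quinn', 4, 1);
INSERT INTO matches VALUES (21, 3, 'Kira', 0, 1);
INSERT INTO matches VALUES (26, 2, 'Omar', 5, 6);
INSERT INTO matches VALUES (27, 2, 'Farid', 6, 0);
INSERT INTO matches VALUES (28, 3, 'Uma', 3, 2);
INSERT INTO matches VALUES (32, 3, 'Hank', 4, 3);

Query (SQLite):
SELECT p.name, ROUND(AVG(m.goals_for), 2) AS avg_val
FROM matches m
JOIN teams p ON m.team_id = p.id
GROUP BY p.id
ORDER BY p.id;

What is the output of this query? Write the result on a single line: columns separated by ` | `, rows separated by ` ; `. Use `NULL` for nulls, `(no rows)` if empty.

Lens | 0 ; Valve | 5.67 ; Gear | 2.25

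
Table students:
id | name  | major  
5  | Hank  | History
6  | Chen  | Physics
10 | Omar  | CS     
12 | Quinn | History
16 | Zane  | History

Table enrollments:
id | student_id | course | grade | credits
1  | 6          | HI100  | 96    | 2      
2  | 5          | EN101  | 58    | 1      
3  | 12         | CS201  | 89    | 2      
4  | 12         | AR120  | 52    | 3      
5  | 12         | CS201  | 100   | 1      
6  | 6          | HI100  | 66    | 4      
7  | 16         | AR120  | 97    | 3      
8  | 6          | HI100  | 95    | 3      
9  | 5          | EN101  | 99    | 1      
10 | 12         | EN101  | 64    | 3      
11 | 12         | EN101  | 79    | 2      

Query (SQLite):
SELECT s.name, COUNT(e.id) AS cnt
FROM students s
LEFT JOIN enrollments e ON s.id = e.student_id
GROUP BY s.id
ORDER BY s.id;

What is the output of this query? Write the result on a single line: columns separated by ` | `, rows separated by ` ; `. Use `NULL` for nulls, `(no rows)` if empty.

Hank | 2 ; Chen | 3 ; Omar | 0 ; Quinn | 5 ; Zane | 1

LEFT JOIN keeps every students row; unmatched ones get NULL for enrollments columns.
Group by students.id and compute COUNT(e.id). COUNT(col) of an all-NULL group is 0.
  5: ids {2, 9} → COUNT(e.id)=2
  6: ids {1, 6, 8} → COUNT(e.id)=3
  10: ids {—} → COUNT(e.id)=0
  12: ids {3, 4, 5, 10, 11} → COUNT(e.id)=5
  16: ids {7} → COUNT(e.id)=1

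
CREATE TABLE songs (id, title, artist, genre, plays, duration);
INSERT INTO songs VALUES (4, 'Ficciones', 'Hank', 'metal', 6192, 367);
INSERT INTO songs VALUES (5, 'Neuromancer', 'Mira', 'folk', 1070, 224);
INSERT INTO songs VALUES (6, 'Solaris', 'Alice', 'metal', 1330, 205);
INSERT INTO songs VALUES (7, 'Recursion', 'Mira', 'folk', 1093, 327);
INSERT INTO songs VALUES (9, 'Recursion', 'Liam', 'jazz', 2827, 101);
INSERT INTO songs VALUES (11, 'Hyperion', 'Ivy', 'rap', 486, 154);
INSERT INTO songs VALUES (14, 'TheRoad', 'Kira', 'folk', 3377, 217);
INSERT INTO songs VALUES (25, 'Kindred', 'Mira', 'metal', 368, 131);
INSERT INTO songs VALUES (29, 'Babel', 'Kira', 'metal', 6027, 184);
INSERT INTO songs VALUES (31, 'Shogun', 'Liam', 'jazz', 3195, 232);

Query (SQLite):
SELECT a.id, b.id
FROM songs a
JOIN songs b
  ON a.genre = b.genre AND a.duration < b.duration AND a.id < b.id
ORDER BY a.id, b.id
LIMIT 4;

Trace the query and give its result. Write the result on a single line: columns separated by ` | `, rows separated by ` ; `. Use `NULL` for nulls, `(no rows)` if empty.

Pairs (a,b) with same genre, a.duration < b.duration, a.id < b.id.
genre groups: folk:{5,7,14} jazz:{9,31} metal:{4,6,25,29} rap:{11}
Ordered by (a.id, b.id); first 4.

5 | 7 ; 9 | 31 ; 25 | 29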